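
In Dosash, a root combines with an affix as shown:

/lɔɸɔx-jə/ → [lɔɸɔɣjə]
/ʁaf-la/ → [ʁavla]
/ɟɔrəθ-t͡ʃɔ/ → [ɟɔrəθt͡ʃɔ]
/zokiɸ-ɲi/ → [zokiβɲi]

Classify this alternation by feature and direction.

Comparing underlying and surface forms, /x/ → [ɣ] is the alternation; the neighbouring /j/ is constant.
/x/ is voiceless while /j/ is voiced; the output [ɣ] is voiced, matching the trigger — so the feature that spreads is voicing.
Place and manner are unchanged, so the assimilation is partial, not total.
The same holds elsewhere in the data: /f/ → [v] before /l/ (voiceless → voiced, matching voiced); /ɸ/ → [β] before /ɲ/ (voiceless → voiced, matching voiced) — only voicing changes, and always toward the following segment.
Nothing changes in [ɟɔrəθt͡ʃɔ]: there the adjacent consonants already agree in voicing (/θ/ and /t͡ʃ/ are both voiceless), so this form is consistent with the same rule.
Since the segment that changes precedes the conditioning segment, the assimilation is regressive.

regressive voicing assimilation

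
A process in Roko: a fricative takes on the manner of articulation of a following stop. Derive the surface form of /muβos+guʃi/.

/s/ is a voiceless alveolar fricative. The following trigger /g/ is a stop, so /s/ must become a stop as well.
A voiceless alveolar stop is [t], so the surface segment is [t].

[muβotguʃi]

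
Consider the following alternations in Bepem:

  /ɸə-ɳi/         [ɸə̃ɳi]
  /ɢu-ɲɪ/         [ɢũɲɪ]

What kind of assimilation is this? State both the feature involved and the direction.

The vowel /ə/ surfaces as nasalised [ə̃] next to the following nasal /ɳ/ — it has acquired the [+nasal] feature of its neighbour.
Likewise in the remaining data: /u/ → [ũ] before /ɲ/ — each time a vowel is nasalised next to a following nasal.
Because the conditioning nasal is to the right of the vowel that changes, the process is regressive (anticipatory).

regressive nasality assimilation (vowel nasalisation)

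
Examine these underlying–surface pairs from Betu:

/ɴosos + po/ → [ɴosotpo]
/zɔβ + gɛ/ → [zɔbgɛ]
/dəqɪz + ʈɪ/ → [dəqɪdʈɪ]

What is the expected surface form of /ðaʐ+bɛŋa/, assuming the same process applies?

[ðaɖbɛŋa]

The data show regressive manner assimilation: /s/ → [t] before /p/; /β/ → [b] before /g/; /z/ → [d] before /ʈ/. In each pair only manner changes, matching the following consonant, while place and voice stay constant.
The rule targets /ʐ/ (voiced retroflex fricative), which sits before the trigger /b/ (stop).
The voiced retroflex stop is [ɖ], so /ʐ/ → [ɖ].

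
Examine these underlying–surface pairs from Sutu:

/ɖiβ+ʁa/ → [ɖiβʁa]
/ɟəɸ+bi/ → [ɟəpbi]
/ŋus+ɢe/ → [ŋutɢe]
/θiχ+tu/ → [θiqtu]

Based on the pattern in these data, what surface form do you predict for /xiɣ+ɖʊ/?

The data show regressive manner assimilation: /ɸ/ → [p] before /b/; /s/ → [t] before /ɢ/; /χ/ → [q] before /t/. In each pair only manner changes, matching the following consonant, while place and voice stay constant.
Nothing changes in [ɖiβʁa]: there the adjacent consonants already agree in manner (/β/ and /ʁ/ are both fricatives), so this form is consistent with the same rule.
The rule targets /ɣ/ (voiced velar fricative), which sits before the trigger /ɖ/ (stop).
The voiced velar stop is [g], so /ɣ/ → [g].

[xigɖʊ]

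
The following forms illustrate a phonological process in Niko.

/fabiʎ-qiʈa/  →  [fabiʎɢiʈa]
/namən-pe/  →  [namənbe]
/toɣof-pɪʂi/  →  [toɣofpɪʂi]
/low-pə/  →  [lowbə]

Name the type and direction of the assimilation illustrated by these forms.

Underlying /q/ is realised as [ɢ] next to /ʎ/; /ʎ/ itself does not change.
The change voiceless → voiced matches the voicing of the preceding /ʎ/, identifying this as voicing assimilation.
Place and manner are unchanged, so the assimilation is partial, not total.
The other alternating forms pattern the same way: /p/ → [b] after /n/ (voiceless → voiced, matching voiced); /p/ → [b] after /w/ (voiceless → voiced, matching voiced) — only voicing changes, and always toward the preceding segment.
No alternation appears in [toɣofpɪʂi]: there the adjacent consonants already agree in voicing (/p/ and /f/ are both voiceless), so this form is consistent with the same rule.
The trigger is the preceding segment, so the direction is progressive (perseverative).

progressive voicing assimilation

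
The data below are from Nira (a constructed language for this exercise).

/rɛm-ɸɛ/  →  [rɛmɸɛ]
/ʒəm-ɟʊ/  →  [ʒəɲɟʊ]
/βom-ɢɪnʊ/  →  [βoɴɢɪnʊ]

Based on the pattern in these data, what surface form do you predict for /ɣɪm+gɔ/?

[ɣɪŋgɔ]

The data show regressive place assimilation: /m/ → [ɲ] before /ɟ/; /m/ → [ɴ] before /ɢ/. In each pair only place changes, matching the following consonant, while manner and voice stay constant.
No alternation appears in [rɛmɸɛ]: there the adjacent consonants already agree in place (/m/ and /ɸ/ are both bilabial), so this form is consistent with the same rule.
/m/ is a voiced bilabial nasal. The following trigger /g/ is velar, so /m/ must become velar as well.
The voiced velar nasal is [ŋ], so /m/ → [ŋ].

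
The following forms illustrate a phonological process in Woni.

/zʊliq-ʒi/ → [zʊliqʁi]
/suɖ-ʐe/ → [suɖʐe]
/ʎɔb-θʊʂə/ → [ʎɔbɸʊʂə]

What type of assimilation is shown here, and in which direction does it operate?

Comparing underlying and surface forms, /ʒ/ → [ʁ] is the alternation; the neighbouring /q/ is constant.
/ʒ/ is postalveolar while /q/ is uvular; the output [ʁ] is uvular, matching the trigger — so the feature that spreads is place.
Manner and voice are unchanged, so the assimilation is partial, not total.
Checking the remaining alternation: /θ/ → [ɸ] after /b/ (dental → bilabial, matching bilabial) — only place changes, and always toward the preceding segment.
No alternation appears in [suɖʐe]: there the adjacent consonants already agree in place (/ʐ/ and /ɖ/ are both retroflex), so this form is consistent with the same rule.
Since the segment that changes follows the conditioning segment, the assimilation is progressive.

progressive place assimilation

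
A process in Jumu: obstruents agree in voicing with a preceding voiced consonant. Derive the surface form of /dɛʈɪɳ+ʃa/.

[dɛʈɪɳʒa]

The rule targets /ʃ/ (voiceless postalveolar fricative), which sits after the trigger /ɳ/ (voiced).
Changing only its voicing to voiced gives [ʒ] — the voiced postalveolar fricative.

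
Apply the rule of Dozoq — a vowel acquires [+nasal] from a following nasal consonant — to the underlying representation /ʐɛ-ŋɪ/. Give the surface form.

The vowel /ɛ/ is adjacent to the following nasal /ŋ/, so it acquires [+nasal] and surfaces as [ɛ̃].

[ʐɛ̃ŋɪ]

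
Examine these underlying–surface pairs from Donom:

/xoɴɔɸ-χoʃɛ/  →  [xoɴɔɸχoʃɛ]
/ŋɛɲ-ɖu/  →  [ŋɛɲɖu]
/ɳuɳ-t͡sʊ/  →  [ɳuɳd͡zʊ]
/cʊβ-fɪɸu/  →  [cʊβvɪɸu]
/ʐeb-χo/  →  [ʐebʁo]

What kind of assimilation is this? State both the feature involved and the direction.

Comparing underlying and surface forms, /t͡s/ → [d͡z] is the alternation; the neighbouring /ɳ/ is constant.
The change voiceless → voiced matches the voicing of the preceding /ɳ/, identifying this as voicing assimilation.
Place and manner are unchanged, so the assimilation is partial, not total.
The same holds elsewhere in the data: /f/ → [v] after /β/ (voiceless → voiced, matching voiced); /χ/ → [ʁ] after /b/ (voiceless → voiced, matching voiced) — only voicing changes, and always toward the preceding segment.
Nothing changes in [xoɴɔɸχoʃɛ], [ŋɛɲɖu]: there the adjacent consonants already agree in voicing (/χ/ and /ɸ/ are both voiceless; /ɖ/ and /ɲ/ are both voiced), so these forms are consistent with the same rule.
The trigger is the preceding segment, so the direction is progressive (perseverative).

progressive voicing assimilation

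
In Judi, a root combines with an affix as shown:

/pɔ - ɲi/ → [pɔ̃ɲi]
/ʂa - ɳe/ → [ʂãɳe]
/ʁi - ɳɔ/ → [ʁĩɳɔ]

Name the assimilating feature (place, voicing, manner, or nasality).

The vowel /ɔ/ surfaces as nasalised [ɔ̃] next to the following nasal /ɲ/ — it has acquired the [+nasal] feature of its neighbour.
The other forms show the same pattern: /a/ → [ã] before /ɳ/; /i/ → [ĩ] before /ɳ/ — each time a vowel is nasalised next to a following nasal.

nasality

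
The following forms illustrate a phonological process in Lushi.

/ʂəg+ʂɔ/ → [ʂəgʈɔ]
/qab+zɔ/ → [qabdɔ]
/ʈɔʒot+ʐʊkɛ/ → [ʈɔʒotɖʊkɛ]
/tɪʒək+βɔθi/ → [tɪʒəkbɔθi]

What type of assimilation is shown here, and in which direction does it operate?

Underlying /ʂ/ is realised as [ʈ] next to /g/; /g/ itself does not change.
/ʂ/ is a fricative while /g/ is a stop; the output [ʈ] is a stop, matching the trigger — so the feature that spreads is manner.
Place and voice are unchanged, so the assimilation is partial, not total.
Checking the remaining alternations: /z/ → [d] after /b/ (fricative → stop, matching a stop); /ʐ/ → [ɖ] after /t/ (fricative → stop, matching a stop); /β/ → [b] after /k/ (fricative → stop, matching a stop) — only manner changes, and always toward the preceding segment.
The trigger is the preceding segment, so the direction is progressive (perseverative).

progressive manner assimilation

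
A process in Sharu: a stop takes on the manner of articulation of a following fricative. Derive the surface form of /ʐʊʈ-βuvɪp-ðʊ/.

The rule targets /ʈ/ (voiceless retroflex stop), which sits before the trigger /β/ (fricative).
The voiceless retroflex fricative is [ʂ], so /ʈ/ → [ʂ].
The same rule applies at the second boundary: /p/ → [ɸ] next to /ð/.

[ʐʊʂβuvɪɸðʊ]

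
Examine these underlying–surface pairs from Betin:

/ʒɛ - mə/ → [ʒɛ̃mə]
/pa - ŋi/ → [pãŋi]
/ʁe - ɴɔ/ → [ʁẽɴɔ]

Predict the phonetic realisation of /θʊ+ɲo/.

[θʊ̃ɲo]

The data show regressive nasality assimilation (vowel nasalisation): /ɛ/ → [ɛ̃] before /m/; /a/ → [ã] before /ŋ/; /e/ → [ẽ] before /ɴ/ — a vowel is nasalised by an immediately following nasal consonant.
The vowel /ʊ/ is adjacent to the following nasal /ɲ/, so it acquires [+nasal] and surfaces as [ʊ̃].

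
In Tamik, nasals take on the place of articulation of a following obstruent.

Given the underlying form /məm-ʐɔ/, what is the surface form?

[məɳʐɔ]

The rule targets /m/ (voiced bilabial nasal), which sits before the trigger /ʐ/ (retroflex).
A voiced retroflex nasal is [ɳ], so the surface segment is [ɳ].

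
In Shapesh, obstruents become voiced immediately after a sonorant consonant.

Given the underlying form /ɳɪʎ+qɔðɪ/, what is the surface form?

[ɳɪʎɢɔðɪ]

The rule targets /q/ (voiceless uvular stop), which sits after the trigger /ʎ/ (voiced).
Changing only its voicing to voiced gives [ɢ] — the voiced uvular stop.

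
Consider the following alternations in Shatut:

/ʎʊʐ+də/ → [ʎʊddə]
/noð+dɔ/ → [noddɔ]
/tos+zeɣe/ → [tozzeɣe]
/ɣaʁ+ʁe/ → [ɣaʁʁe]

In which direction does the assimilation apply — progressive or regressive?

regressive

Underlying /ʐ/ is realised as [d] next to /d/; /d/ itself does not change.
The output [d] is identical to the trigger /d/ — every feature (place, manner, voicing) has been copied — so this is total assimilation.
The other forms behave the same way: /ð/ → [d] before /d/; /s/ → [z] before /z/ — in each case the output is a copy of the following consonant.
In [ɣaʁʁe] the two consonants at the boundary are already identical (/ʁ/ + /ʁ/), so the rule applies vacuously and nothing changes.
The trigger is the following segment, so the direction is regressive (anticipatory).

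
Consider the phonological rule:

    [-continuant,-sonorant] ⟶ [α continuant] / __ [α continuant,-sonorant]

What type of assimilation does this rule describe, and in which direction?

The rule copies [continuant] (continuancy) from the environment onto the target stops; since [±continuant] encodes the stop/fricative manner contrast, the assimilating dimension is manner.
Since the environment is written after the underscore, the trigger follows the target; the direction is regressive.

regressive manner assimilation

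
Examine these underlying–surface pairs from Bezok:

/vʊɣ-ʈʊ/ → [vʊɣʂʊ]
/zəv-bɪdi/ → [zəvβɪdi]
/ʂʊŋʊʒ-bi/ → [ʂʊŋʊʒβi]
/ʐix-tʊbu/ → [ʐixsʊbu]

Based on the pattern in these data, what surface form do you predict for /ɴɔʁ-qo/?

The data show progressive manner assimilation: /ʈ/ → [ʂ] after /ɣ/; /b/ → [β] after /v/; /b/ → [β] after /ʒ/; /t/ → [s] after /x/. In each pair only manner changes, matching the preceding consonant, while place and voice stay constant.
The rule targets /q/ (voiceless uvular stop), which sits after the trigger /ʁ/ (fricative).
A voiceless uvular fricative is [χ], so the surface segment is [χ].

[ɴɔʁχo]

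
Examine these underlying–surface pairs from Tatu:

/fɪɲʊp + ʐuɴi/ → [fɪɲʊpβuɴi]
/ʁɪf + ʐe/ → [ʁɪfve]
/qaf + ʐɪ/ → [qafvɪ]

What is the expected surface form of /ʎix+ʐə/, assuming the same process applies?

[ʎixɣə]

The data show progressive place assimilation: /ʐ/ → [β] after /p/; /ʐ/ → [v] after /f/. In each pair only place changes, matching the preceding consonant, while manner and voice stay constant.
The rule targets /ʐ/ (voiced retroflex fricative), which sits after the trigger /x/ (velar).
The voiced velar fricative is [ɣ], so /ʐ/ → [ɣ].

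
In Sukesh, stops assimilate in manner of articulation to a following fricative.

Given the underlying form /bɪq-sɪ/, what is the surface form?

[bɪχsɪ]

/q/ is a voiceless uvular stop. The following trigger /s/ is a fricative, so /q/ must become a fricative as well.
A voiceless uvular fricative is [χ], so the surface segment is [χ].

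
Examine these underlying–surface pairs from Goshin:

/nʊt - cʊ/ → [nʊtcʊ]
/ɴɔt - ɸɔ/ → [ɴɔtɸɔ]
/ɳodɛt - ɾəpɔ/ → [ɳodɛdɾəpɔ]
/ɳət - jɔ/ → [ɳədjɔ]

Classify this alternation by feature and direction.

The segment that alternates is /t/, which surfaces as [d] when adjacent to /ɾ/.
The change voiceless → voiced matches the voicing of the following /ɾ/, identifying this as voicing assimilation.
Place and manner are unchanged, so the assimilation is partial, not total.
The other alternating form patterns the same way: /t/ → [d] before /j/ (voiceless → voiced, matching voiced) — only voicing changes, and always toward the following segment.
Nothing changes in [nʊtcʊ], [ɴɔtɸɔ]: there the adjacent consonants already agree in voicing (/t/ and /c/ are both voiceless; /t/ and /ɸ/ are both voiceless), so these forms are consistent with the same rule.
Since the segment that changes precedes the conditioning segment, the assimilation is regressive.

regressive voicing assimilation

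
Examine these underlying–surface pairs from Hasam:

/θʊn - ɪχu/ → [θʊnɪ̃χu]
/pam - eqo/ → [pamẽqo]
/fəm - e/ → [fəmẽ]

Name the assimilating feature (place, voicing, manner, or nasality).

The vowel /ɪ/ surfaces as nasalised [ɪ̃] next to the preceding nasal /n/ — it has acquired the [+nasal] feature of its neighbour.
The other form shows the same pattern: /e/ → [ẽ] after /m/ — each time a vowel is nasalised next to a preceding nasal.

nasality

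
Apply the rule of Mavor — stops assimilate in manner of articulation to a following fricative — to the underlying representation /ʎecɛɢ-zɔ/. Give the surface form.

The rule targets /ɢ/ (voiced uvular stop), which sits before the trigger /z/ (fricative).
Changing only its manner to fricative gives [ʁ] — the voiced uvular fricative.

[ʎecɛʁzɔ]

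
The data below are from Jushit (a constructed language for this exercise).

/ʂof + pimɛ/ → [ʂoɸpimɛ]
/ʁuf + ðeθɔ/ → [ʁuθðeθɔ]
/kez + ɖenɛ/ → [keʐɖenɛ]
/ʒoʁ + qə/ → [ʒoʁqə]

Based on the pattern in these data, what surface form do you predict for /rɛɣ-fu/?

The data show regressive place assimilation: /f/ → [ɸ] before /p/; /f/ → [θ] before /ð/; /z/ → [ʐ] before /ɖ/. In each pair only place changes, matching the following consonant, while manner and voice stay constant.
Nothing changes in [ʒoʁqə]: there the adjacent consonants already agree in place (/ʁ/ and /q/ are both uvular), so this form is consistent with the same rule.
/ɣ/ is a voiced velar fricative. The following trigger /f/ is labiodental, so /ɣ/ must become labiodental as well.
A voiced labiodental fricative is [v], so the surface segment is [v].

[rɛvfu]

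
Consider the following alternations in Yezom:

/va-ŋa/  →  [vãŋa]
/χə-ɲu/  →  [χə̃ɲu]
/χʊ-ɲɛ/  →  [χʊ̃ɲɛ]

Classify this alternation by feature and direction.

regressive nasality assimilation (vowel nasalisation)

The vowel /a/ surfaces as nasalised [ã] next to the following nasal /ŋ/ — it has acquired the [+nasal] feature of its neighbour.
The other forms show the same pattern: /ə/ → [ə̃] before /ɲ/; /ʊ/ → [ʊ̃] before /ɲ/ — each time a vowel is nasalised next to a following nasal.
Because the conditioning nasal is to the right of the vowel that changes, the process is regressive (anticipatory).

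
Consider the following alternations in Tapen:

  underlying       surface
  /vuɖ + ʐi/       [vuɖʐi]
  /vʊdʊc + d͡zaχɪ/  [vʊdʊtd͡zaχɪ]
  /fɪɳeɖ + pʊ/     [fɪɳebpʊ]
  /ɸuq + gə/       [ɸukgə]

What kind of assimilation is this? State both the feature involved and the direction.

regressive place assimilation

Comparing underlying and surface forms, /c/ → [t] is the alternation; the neighbouring /d͡z/ is constant.
The change palatal → alveolar matches the place of the following /d͡z/, identifying this as place assimilation.
Manner and voice are unchanged, so the assimilation is partial, not total.
The other alternating forms pattern the same way: /ɖ/ → [b] before /p/ (retroflex → bilabial, matching bilabial); /q/ → [k] before /g/ (uvular → velar, matching velar) — only place changes, and always toward the following segment.
No alternation appears in [vuɖʐi]: there the adjacent consonants already agree in place (/ɖ/ and /ʐ/ are both retroflex), so this form is consistent with the same rule.
The trigger is the following segment, so the direction is regressive (anticipatory).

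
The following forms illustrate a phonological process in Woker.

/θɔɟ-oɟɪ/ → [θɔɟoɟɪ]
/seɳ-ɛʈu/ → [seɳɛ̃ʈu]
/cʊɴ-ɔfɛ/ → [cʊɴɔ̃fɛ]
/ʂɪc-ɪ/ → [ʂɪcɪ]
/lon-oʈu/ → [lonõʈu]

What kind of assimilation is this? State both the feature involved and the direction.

progressive nasality assimilation (vowel nasalisation)

The vowel /ɛ/ surfaces as nasalised [ɛ̃] next to the preceding nasal /ɳ/ — it has acquired the [+nasal] feature of its neighbour.
The other forms show the same pattern: /ɔ/ → [ɔ̃] after /ɴ/; /o/ → [õ] after /n/ — each time a vowel is nasalised next to a preceding nasal.
No change occurs in [θɔɟoɟɪ], [ʂɪcɪ] because the vowel at the boundary is adjacent to an oral consonant, not a nasal (/o/ next to /ɟ/; /ɪ/ next to /c/).
Because the conditioning nasal is to the left of the vowel that changes, the process is progressive (perseverative).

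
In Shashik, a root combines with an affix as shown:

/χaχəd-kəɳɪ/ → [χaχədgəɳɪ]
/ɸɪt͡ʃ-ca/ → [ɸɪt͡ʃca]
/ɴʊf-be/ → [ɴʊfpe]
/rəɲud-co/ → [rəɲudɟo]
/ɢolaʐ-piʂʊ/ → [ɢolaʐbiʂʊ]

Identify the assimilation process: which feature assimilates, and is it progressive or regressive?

Underlying /k/ is realised as [g] next to /d/; /d/ itself does not change.
The change voiceless → voiced matches the voicing of the preceding /d/, identifying this as voicing assimilation.
Place and manner are unchanged, so the assimilation is partial, not total.
The same holds elsewhere in the data: /b/ → [p] after /f/ (voiced → voiceless, matching voiceless); /c/ → [ɟ] after /d/ (voiceless → voiced, matching voiced); /p/ → [b] after /ʐ/ (voiceless → voiced, matching voiced) — only voicing changes, and always toward the preceding segment.
No alternation appears in [ɸɪt͡ʃca]: there the adjacent consonants already agree in voicing (/c/ and /t͡ʃ/ are both voiceless), so this form is consistent with the same rule.
Since the segment that changes follows the conditioning segment, the assimilation is progressive.

progressive voicing assimilation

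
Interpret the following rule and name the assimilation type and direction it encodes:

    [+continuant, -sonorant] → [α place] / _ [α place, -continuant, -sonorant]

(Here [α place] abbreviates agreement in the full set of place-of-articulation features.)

regressive place assimilation

The rule copies the place features (abbreviated [place]) from the environment onto the target, so the assimilating feature is place.
The conditioning segment sits to the right of the focus bar, meaning the trigger follows the segment that changes — regressive assimilation.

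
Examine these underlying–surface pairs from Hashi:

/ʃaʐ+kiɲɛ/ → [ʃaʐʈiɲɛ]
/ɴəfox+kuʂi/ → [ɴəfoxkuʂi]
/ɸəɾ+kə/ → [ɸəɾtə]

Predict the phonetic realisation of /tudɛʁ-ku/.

The data show progressive place assimilation: /k/ → [ʈ] after /ʐ/; /k/ → [t] after /ɾ/. In each pair only place changes, matching the preceding consonant, while manner and voice stay constant.
No alternation appears in [ɴəfoxkuʂi]: there the adjacent consonants already agree in place (/k/ and /x/ are both velar), so this form is consistent with the same rule.
The rule targets /k/ (voiceless velar stop), which sits after the trigger /ʁ/ (uvular).
A voiceless uvular stop is [q], so the surface segment is [q].

[tudɛʁqu]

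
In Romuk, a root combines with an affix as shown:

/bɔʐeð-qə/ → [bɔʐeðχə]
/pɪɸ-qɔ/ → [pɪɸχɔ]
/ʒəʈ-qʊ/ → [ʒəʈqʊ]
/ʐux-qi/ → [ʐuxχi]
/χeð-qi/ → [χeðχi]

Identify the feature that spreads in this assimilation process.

manner

Comparing underlying and surface forms, /q/ → [χ] is the alternation; the neighbouring /ð/ is constant.
The change stop → fricative matches the manner of the preceding /ð/, identifying this as manner assimilation.
The other alternating forms pattern the same way: /q/ → [χ] after /ɸ/ (stop → fricative, matching a fricative); /q/ → [χ] after /x/ (stop → fricative, matching a fricative) — only manner changes, and always toward the preceding segment.
No alternation appears in [ʒəʈqʊ]: there the adjacent consonants already agree in manner (/q/ and /ʈ/ are both stops), so this form is consistent with the same rule.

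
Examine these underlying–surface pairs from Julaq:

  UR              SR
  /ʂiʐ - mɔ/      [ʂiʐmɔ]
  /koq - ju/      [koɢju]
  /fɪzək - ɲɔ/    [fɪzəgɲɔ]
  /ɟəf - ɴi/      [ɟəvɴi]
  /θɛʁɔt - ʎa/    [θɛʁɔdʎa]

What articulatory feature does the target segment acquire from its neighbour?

Underlying /q/ is realised as [ɢ] next to /j/; /j/ itself does not change.
The change voiceless → voiced matches the voicing of the following /j/, identifying this as voicing assimilation.
Checking the remaining alternations: /k/ → [g] before /ɲ/ (voiceless → voiced, matching voiced); /f/ → [v] before /ɴ/ (voiceless → voiced, matching voiced); /t/ → [d] before /ʎ/ (voiceless → voiced, matching voiced) — only voicing changes, and always toward the following segment.
Nothing changes in [ʂiʐmɔ]: there the adjacent consonants already agree in voicing (/ʐ/ and /m/ are both voiced), so this form is consistent with the same rule.

voicing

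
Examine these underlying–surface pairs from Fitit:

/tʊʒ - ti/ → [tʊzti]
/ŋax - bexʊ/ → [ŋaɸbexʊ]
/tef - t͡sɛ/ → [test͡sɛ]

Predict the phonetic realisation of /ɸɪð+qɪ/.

The data show regressive place assimilation: /ʒ/ → [z] before /t/; /x/ → [ɸ] before /b/; /f/ → [s] before /t͡s/. In each pair only place changes, matching the following consonant, while manner and voice stay constant.
/ð/ is a voiced dental fricative. The following trigger /q/ is uvular, so /ð/ must become uvular as well.
A voiced uvular fricative is [ʁ], so the surface segment is [ʁ].

[ɸɪʁqɪ]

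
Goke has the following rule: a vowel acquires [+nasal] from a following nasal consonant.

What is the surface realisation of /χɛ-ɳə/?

The vowel /ɛ/ is adjacent to the following nasal /ɳ/, so it acquires [+nasal] and surfaces as [ɛ̃].

[χɛ̃ɳə]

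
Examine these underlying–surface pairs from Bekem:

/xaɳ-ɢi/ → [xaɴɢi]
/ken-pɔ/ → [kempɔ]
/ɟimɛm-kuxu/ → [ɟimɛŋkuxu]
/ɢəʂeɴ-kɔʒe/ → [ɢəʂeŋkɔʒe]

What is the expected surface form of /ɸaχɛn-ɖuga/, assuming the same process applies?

The data show regressive place assimilation: /ɳ/ → [ɴ] before /ɢ/; /n/ → [m] before /p/; /m/ → [ŋ] before /k/; /ɴ/ → [ŋ] before /k/. In each pair only place changes, matching the following consonant, while manner and voice stay constant.
/n/ is a voiced alveolar nasal. The following trigger /ɖ/ is retroflex, so /n/ must become retroflex as well.
Changing only its place to retroflex gives [ɳ] — the voiced retroflex nasal.

[ɸaχɛɳɖuga]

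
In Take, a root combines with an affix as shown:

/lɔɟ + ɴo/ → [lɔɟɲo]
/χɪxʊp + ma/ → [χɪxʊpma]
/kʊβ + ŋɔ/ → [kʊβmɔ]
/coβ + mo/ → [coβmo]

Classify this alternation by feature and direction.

The segment that alternates is /ɴ/, which surfaces as [ɲ] when adjacent to /ɟ/.
/ɴ/ is uvular while /ɟ/ is palatal; the output [ɲ] is palatal, matching the trigger — so the feature that spreads is place.
Manner and voice are unchanged, so the assimilation is partial, not total.
The other alternating form patterns the same way: /ŋ/ → [m] after /β/ (velar → bilabial, matching bilabial) — only place changes, and always toward the preceding segment.
No alternation appears in [χɪxʊpma], [coβmo]: there the adjacent consonants already agree in place (/m/ and /p/ are both bilabial; /m/ and /β/ are both bilabial), so these forms are consistent with the same rule.
Since the segment that changes follows the conditioning segment, the assimilation is progressive.

progressive place assimilation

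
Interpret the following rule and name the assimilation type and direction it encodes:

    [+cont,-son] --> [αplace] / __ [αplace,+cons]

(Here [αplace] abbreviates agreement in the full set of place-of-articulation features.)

regressive place assimilation

The rule copies the place features (abbreviated [place]) from the environment onto the target, so the assimilating feature is place.
Since the environment is written after the underscore, the trigger follows the target; the direction is regressive.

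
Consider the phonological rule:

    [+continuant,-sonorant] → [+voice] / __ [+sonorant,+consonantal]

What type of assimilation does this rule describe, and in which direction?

regressive voicing assimilation

The structural change is [+voice], and the conditioning segment [+sonorant,+consonantal] (a sonorant consonant) is itself voiced, so the target comes to share the voicing of its neighbour — voicing assimilation.
Since the environment is written after the underscore, the trigger follows the target; the direction is regressive.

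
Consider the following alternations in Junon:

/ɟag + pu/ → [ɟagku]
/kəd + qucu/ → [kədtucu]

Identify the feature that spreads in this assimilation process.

The segment that alternates is /p/, which surfaces as [k] when adjacent to /g/.
/p/ is bilabial while /g/ is velar; the output [k] is velar, matching the trigger — so the feature that spreads is place.
Checking the remaining alternation: /q/ → [t] after /d/ (uvular → alveolar, matching alveolar) — only place changes, and always toward the preceding segment.

place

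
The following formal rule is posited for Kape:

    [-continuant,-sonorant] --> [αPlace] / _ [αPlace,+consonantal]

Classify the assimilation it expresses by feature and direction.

The rule copies the place features (abbreviated [Place]) from the environment onto the target, so the assimilating feature is place.
Since the environment is written after the underscore, the trigger follows the target; the direction is regressive.

regressive place assimilation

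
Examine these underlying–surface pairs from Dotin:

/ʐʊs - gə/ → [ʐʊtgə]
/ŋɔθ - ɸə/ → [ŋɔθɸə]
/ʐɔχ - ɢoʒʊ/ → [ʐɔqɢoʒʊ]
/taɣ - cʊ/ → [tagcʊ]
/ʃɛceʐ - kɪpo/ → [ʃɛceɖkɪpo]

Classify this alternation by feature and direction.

Underlying /s/ is realised as [t] next to /g/; /g/ itself does not change.
/s/ is a fricative while /g/ is a stop; the output [t] is a stop, matching the trigger — so the feature that spreads is manner.
Place and voice are unchanged, so the assimilation is partial, not total.
The other alternating forms pattern the same way: /χ/ → [q] before /ɢ/ (fricative → stop, matching a stop); /ɣ/ → [g] before /c/ (fricative → stop, matching a stop); /ʐ/ → [ɖ] before /k/ (fricative → stop, matching a stop) — only manner changes, and always toward the following segment.
No alternation appears in [ŋɔθɸə]: there the adjacent consonants already agree in manner (/θ/ and /ɸ/ are both fricatives), so this form is consistent with the same rule.
The trigger is the following segment, so the direction is regressive (anticipatory).

regressive manner assimilation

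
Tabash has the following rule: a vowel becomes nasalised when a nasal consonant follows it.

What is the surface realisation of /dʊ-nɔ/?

[dʊ̃nɔ]

The vowel /ʊ/ is adjacent to the following nasal /n/, so it acquires [+nasal] and surfaces as [ʊ̃].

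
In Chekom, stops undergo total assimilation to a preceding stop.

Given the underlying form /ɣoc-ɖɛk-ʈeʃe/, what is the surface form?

[ɣoccɛkkeʃe]

/ɖ/ is the segment targeted by the rule; it sits immediately after /c/, so it assimilates completely and surfaces as [c].
At the second juncture, /ʈ/ likewise becomes [k] adjacent to /k/.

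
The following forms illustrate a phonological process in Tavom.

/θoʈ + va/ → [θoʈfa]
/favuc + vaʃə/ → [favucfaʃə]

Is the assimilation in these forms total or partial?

partial assimilation

Underlying /v/ is realised as [f] next to /ʈ/; /ʈ/ itself does not change.
The change voiced → voiceless matches the voicing of the preceding /ʈ/, identifying this as voicing assimilation.
Place and manner are unchanged, so the assimilation is partial, not total.
The other alternating form patterns the same way: /v/ → [f] after /c/ (voiced → voiceless, matching voiceless) — only voicing changes, and always toward the preceding segment.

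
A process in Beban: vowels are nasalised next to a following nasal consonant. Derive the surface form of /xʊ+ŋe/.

[xʊ̃ŋe]

/ʊ/ sits next to the nasal /ŋ/ and is therefore nasalised to [ʊ̃].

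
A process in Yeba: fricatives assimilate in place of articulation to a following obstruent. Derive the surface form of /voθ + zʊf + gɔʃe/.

[voszʊxgɔʃe]

The rule targets /θ/ (voiceless dental fricative), which sits before the trigger /z/ (alveolar).
The voiceless alveolar fricative is [s], so /θ/ → [s].
At the second juncture, /f/ likewise becomes [x] adjacent to /g/.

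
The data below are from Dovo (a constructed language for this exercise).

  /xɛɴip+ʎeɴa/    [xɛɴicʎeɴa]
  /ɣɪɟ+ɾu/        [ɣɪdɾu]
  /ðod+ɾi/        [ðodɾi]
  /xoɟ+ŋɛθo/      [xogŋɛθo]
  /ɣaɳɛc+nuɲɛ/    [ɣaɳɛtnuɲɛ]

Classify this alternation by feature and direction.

regressive place assimilation

The segment that alternates is /p/, which surfaces as [c] when adjacent to /ʎ/.
The change bilabial → palatal matches the place of the following /ʎ/, identifying this as place assimilation.
Manner and voice are unchanged, so the assimilation is partial, not total.
The same holds elsewhere in the data: /ɟ/ → [d] before /ɾ/ (palatal → alveolar, matching alveolar); /ɟ/ → [g] before /ŋ/ (palatal → velar, matching velar); /c/ → [t] before /n/ (palatal → alveolar, matching alveolar) — only place changes, and always toward the following segment.
No alternation appears in [ðodɾi]: there the adjacent consonants already agree in place (/d/ and /ɾ/ are both alveolar), so this form is consistent with the same rule.
Since the segment that changes precedes the conditioning segment, the assimilation is regressive.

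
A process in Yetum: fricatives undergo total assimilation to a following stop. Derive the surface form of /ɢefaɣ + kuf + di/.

[ɢefakkuddi]

/ɣ/ is the segment targeted by the rule; it sits immediately before /k/, so it assimilates completely and surfaces as [k].
At the second juncture, /f/ likewise becomes [d] adjacent to /d/.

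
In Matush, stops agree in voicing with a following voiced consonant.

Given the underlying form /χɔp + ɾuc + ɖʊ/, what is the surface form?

The rule targets /p/ (voiceless bilabial stop), which sits before the trigger /ɾ/ (voiced).
A voiced bilabial stop is [b], so the surface segment is [b].
The same rule applies at the second boundary: /c/ → [ɟ] next to /ɖ/.

[χɔbɾuɟɖʊ]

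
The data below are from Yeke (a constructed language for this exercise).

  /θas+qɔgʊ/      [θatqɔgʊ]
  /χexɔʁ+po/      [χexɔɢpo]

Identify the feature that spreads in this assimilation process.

manner

Underlying /s/ is realised as [t] next to /q/; /q/ itself does not change.
The change fricative → stop matches the manner of the following /q/, identifying this as manner assimilation.
The same holds elsewhere in the data: /ʁ/ → [ɢ] before /p/ (fricative → stop, matching a stop) — only manner changes, and always toward the following segment.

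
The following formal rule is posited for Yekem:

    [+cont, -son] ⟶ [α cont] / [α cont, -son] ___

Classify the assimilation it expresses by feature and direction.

The shared variable α links the value of [cont] on the target to that of the neighbouring obstruent. [cont] distinguishes stops from fricatives — a manner-of-articulation feature — so this is manner assimilation.
Since the environment is written before the underscore, the trigger precedes the target; the direction is progressive.

progressive manner assimilation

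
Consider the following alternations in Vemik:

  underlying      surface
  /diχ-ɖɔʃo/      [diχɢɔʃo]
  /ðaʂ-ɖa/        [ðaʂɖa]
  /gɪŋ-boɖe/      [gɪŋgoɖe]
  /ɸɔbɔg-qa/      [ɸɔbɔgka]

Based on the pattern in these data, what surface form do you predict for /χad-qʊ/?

The data show progressive place assimilation: /ɖ/ → [ɢ] after /χ/; /b/ → [g] after /ŋ/; /q/ → [k] after /g/. In each pair only place changes, matching the preceding consonant, while manner and voice stay constant.
Nothing changes in [ðaʂɖa]: there the adjacent consonants already agree in place (/ɖ/ and /ʂ/ are both retroflex), so this form is consistent with the same rule.
The rule targets /q/ (voiceless uvular stop), which sits after the trigger /d/ (alveolar).
Changing only its place to alveolar gives [t] — the voiceless alveolar stop.

[χadtʊ]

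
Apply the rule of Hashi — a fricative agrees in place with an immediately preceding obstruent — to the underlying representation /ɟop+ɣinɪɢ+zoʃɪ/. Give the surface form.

/ɣ/ is a voiced velar fricative. The preceding trigger /p/ is bilabial, so /ɣ/ must become bilabial as well.
The voiced bilabial fricative is [β], so /ɣ/ → [β].
At the second juncture, /z/ likewise becomes [ʁ] adjacent to /ɢ/.

[ɟopβinɪɢʁoʃɪ]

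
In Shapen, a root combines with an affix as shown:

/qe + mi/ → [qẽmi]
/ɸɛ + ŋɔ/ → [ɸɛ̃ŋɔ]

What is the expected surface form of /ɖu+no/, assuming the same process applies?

[ɖũno]

The data show regressive nasality assimilation (vowel nasalisation): /e/ → [ẽ] before /m/; /ɛ/ → [ɛ̃] before /ŋ/ — a vowel is nasalised by an immediately following nasal consonant.
The vowel /u/ is adjacent to the following nasal /n/, so it acquires [+nasal] and surfaces as [ũ].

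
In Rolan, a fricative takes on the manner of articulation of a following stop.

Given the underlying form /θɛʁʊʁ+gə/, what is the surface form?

/ʁ/ is a voiced uvular fricative. The following trigger /g/ is a stop, so /ʁ/ must become a stop as well.
Changing only its manner to stop gives [ɢ] — the voiced uvular stop.

[θɛʁʊɢgə]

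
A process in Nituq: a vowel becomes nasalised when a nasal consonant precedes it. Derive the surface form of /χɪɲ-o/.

[χɪɲõ]

/o/ sits next to the nasal /ɲ/ and is therefore nasalised to [õ].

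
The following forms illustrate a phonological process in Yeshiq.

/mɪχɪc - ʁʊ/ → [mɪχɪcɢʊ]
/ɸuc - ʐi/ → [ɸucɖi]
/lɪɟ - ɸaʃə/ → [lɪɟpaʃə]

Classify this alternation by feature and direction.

progressive manner assimilation

The segment that alternates is /ʁ/, which surfaces as [ɢ] when adjacent to /c/.
The change fricative → stop matches the manner of the preceding /c/, identifying this as manner assimilation.
Place and voice are unchanged, so the assimilation is partial, not total.
The other alternating forms pattern the same way: /ʐ/ → [ɖ] after /c/ (fricative → stop, matching a stop); /ɸ/ → [p] after /ɟ/ (fricative → stop, matching a stop) — only manner changes, and always toward the preceding segment.
The trigger is the preceding segment, so the direction is progressive (perseverative).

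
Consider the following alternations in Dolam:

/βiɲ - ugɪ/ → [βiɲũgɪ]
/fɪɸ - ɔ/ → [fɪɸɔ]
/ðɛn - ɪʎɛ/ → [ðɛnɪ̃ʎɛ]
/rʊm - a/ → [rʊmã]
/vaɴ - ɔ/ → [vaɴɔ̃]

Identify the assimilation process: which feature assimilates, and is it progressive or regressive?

progressive nasality assimilation (vowel nasalisation)

The vowel /u/ surfaces as nasalised [ũ] next to the preceding nasal /ɲ/ — it has acquired the [+nasal] feature of its neighbour.
Likewise in the remaining data: /ɪ/ → [ɪ̃] after /n/; /a/ → [ã] after /m/; /ɔ/ → [ɔ̃] after /ɴ/ — each time a vowel is nasalised next to a preceding nasal.
No change occurs in [fɪɸɔ] because the vowel at the boundary is adjacent to an oral consonant, not a nasal (/ɔ/ next to /ɸ/).
Because the conditioning nasal is to the left of the vowel that changes, the process is progressive (perseverative).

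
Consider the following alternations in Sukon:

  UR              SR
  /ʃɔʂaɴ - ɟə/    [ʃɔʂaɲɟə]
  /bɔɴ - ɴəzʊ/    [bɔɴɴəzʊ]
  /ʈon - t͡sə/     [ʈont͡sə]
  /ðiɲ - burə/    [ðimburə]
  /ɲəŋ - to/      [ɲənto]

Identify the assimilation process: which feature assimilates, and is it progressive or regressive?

regressive place assimilation

Comparing underlying and surface forms, /ɴ/ → [ɲ] is the alternation; the neighbouring /ɟ/ is constant.
/ɴ/ is uvular while /ɟ/ is palatal; the output [ɲ] is palatal, matching the trigger — so the feature that spreads is place.
Manner and voice are unchanged, so the assimilation is partial, not total.
The same holds elsewhere in the data: /ɲ/ → [m] before /b/ (palatal → bilabial, matching bilabial); /ŋ/ → [n] before /t/ (velar → alveolar, matching alveolar) — only place changes, and always toward the following segment.
No alternation appears in [bɔɴɴəzʊ], [ʈont͡sə]: there the adjacent consonants already agree in place (/ɴ/ and /ɴ/ are both uvular; /n/ and /t͡s/ are both alveolar), so these forms are consistent with the same rule.
Since the segment that changes precedes the conditioning segment, the assimilation is regressive.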